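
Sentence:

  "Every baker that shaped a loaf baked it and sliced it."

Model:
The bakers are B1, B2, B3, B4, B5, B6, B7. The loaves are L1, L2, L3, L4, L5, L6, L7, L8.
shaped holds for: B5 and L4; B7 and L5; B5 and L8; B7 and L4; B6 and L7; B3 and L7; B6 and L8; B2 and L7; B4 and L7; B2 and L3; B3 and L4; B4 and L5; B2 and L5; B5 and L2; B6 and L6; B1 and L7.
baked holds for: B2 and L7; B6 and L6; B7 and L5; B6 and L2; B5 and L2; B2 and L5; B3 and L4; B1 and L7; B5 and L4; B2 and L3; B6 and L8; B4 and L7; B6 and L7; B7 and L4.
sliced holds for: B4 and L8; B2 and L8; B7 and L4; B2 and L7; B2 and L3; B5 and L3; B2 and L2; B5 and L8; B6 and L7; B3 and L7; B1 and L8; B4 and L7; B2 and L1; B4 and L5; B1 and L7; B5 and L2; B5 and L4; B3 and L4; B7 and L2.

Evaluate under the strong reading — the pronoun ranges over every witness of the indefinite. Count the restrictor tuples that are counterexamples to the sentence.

7

"it" takes "a loaf" as antecedent — a donkey pronoun bound across the clause boundary.
Strong reading: for every (b,l) with shaped(b,l), baked(b,l) ∧ sliced(b,l).
Restrictor pairs: (B1,L7) ✓  (B2,L3) ✓  (B2,L5) ✗  (B2,L7) ✓  (B3,L4) ✓  (B3,L7) ✗  (B4,L5) ✗  (B4,L7) ✓  (B5,L2) ✓  (B5,L4) ✓  (B5,L8) ✗  (B6,L6) ✗  (B6,L7) ✓  (B6,L8) ✗  (B7,L4) ✓  (B7,L5) ✗
Counterexamples (restrictor pairs failing the scope): 7.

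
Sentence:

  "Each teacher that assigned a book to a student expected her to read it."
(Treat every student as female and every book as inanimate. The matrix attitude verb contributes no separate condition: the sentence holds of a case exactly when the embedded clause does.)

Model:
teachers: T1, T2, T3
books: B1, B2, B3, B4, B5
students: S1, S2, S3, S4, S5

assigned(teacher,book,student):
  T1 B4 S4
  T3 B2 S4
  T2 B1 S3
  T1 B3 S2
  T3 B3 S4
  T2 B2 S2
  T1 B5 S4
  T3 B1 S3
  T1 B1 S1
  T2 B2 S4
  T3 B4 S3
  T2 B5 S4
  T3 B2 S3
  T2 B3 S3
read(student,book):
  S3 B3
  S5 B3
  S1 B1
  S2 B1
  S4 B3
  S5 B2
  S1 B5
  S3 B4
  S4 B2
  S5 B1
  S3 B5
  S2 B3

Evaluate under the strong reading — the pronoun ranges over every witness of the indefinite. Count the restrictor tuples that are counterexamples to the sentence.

"her" takes "a student" as antecedent and "it" takes "a book"; both are donkey pronouns co-varying with the restrictor.
Strong reading: for every (t,b,s) with assigned(t,b,s), read(s,b).
Restrictor triples: (T1,B1,S1)→read(S1,B1) ✓  (T1,B3,S2)→read(S2,B3) ✓  (T1,B4,S4)→read(S4,B4) ✗  (T1,B5,S4)→read(S4,B5) ✗  (T2,B1,S3)→read(S3,B1) ✗  (T2,B2,S2)→read(S2,B2) ✗  (T2,B2,S4)→read(S4,B2) ✓  (T2,B3,S3)→read(S3,B3) ✓  (T2,B5,S4)→read(S4,B5) ✗  (T3,B1,S3)→read(S3,B1) ✗  (T3,B2,S3)→read(S3,B2) ✗  (T3,B2,S4)→read(S4,B2) ✓  (T3,B3,S4)→read(S4,B3) ✓  (T3,B4,S3)→read(S3,B4) ✓
Counterexamples (restrictor triples failing the scope): 7.

7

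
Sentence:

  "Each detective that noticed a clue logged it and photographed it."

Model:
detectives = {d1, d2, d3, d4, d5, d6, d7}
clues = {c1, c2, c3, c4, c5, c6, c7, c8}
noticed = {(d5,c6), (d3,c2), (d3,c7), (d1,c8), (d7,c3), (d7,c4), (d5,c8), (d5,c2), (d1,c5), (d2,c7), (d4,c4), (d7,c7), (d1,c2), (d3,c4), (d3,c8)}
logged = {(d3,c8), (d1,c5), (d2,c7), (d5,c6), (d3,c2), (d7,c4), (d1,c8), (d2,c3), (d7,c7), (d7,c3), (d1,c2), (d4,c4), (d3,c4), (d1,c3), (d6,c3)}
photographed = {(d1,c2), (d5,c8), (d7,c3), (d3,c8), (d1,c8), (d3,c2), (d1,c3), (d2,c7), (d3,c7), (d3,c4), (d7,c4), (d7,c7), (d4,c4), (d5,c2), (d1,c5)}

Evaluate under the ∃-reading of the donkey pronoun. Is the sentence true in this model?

"it" takes "a clue" as antecedent — a donkey pronoun bound across the clause boundary.
Weak reading: every detective d with some noticed-clue has at least one noticed-clue c such that logged(d,c) ∧ photographed(d,c).
Per detective: d1:✓  d2:✓  d3:✓  d4:✓  d5:✗  d7:✓
d5 has no witness among its noticed-clues.

False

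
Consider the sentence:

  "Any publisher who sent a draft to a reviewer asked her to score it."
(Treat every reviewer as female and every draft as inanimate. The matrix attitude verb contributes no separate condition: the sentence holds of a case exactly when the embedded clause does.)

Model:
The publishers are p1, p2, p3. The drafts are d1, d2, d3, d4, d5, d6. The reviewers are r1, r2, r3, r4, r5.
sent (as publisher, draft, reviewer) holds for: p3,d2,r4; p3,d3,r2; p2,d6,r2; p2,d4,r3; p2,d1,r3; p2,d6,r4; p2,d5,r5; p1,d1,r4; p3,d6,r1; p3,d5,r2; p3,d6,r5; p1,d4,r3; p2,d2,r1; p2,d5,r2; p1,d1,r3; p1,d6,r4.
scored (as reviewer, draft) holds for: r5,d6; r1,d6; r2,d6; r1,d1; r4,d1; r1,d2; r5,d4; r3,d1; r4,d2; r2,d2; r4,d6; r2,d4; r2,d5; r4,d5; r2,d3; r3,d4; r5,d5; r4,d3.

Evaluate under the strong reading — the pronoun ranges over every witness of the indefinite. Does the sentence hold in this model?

True

"her" takes "a reviewer" as antecedent and "it" takes "a draft"; both are donkey pronouns co-varying with the restrictor.
Strong reading: for every (p,d,r) with sent(p,d,r), scored(r,d).
Restrictor triples: (p1,d1,r3)→scored(r3,d1) ✓  (p1,d1,r4)→scored(r4,d1) ✓  (p1,d4,r3)→scored(r3,d4) ✓  (p1,d6,r4)→scored(r4,d6) ✓  (p2,d1,r3)→scored(r3,d1) ✓  (p2,d2,r1)→scored(r1,d2) ✓  (p2,d4,r3)→scored(r3,d4) ✓  (p2,d5,r2)→scored(r2,d5) ✓  (p2,d5,r5)→scored(r5,d5) ✓  (p2,d6,r2)→scored(r2,d6) ✓  (p2,d6,r4)→scored(r4,d6) ✓  (p3,d2,r4)→scored(r4,d2) ✓  (p3,d3,r2)→scored(r2,d3) ✓  (p3,d5,r2)→scored(r2,d5) ✓  (p3,d6,r1)→scored(r1,d6) ✓  (p3,d6,r5)→scored(r5,d6) ✓
Every restrictor triple satisfies the scope.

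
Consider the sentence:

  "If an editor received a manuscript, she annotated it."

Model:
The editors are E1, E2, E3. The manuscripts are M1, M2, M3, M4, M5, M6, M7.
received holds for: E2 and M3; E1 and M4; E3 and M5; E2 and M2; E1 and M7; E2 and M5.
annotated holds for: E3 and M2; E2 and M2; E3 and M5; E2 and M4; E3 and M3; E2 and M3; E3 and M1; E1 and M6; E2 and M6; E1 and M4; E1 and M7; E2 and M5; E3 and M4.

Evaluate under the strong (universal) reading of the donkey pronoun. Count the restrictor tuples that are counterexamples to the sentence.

"it" takes "a manuscript" as antecedent — a donkey pronoun bound across the clause boundary.
Strong reading: for every (e,m) with received(e,m), annotated(e,m).
Restrictor pairs: (E1,M4) ✓  (E1,M7) ✓  (E2,M2) ✓  (E2,M3) ✓  (E2,M5) ✓  (E3,M5) ✓
Counterexamples (restrictor pairs failing the scope): 0.

0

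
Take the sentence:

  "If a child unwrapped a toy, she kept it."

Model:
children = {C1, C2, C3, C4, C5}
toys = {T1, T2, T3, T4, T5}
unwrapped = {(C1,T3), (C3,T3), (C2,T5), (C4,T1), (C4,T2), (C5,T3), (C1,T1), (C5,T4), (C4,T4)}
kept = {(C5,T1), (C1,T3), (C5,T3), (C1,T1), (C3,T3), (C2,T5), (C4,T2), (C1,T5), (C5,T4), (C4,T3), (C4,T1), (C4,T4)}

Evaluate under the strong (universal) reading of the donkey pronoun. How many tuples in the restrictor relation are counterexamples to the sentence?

0

"it" takes "a toy" as antecedent — a donkey pronoun bound across the clause boundary.
Strong reading: for every (c,t) with unwrapped(c,t), kept(c,t).
Restrictor pairs: (C1,T1) ✓  (C1,T3) ✓  (C2,T5) ✓  (C3,T3) ✓  (C4,T1) ✓  (C4,T2) ✓  (C4,T4) ✓  (C5,T3) ✓  (C5,T4) ✓
Counterexamples (restrictor pairs failing the scope): 0.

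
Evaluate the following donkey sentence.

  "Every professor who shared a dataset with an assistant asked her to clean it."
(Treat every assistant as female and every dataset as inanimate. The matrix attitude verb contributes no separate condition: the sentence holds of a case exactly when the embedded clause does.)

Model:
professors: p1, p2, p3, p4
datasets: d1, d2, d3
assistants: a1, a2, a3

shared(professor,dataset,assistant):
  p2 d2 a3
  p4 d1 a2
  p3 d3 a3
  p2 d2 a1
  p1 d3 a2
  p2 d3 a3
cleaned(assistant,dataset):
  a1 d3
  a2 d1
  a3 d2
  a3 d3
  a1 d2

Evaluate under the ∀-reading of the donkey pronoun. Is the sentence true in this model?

False

"her" takes "an assistant" as antecedent and "it" takes "a dataset"; both are donkey pronouns co-varying with the restrictor.
Strong reading: for every (p,d,a) with shared(p,d,a), cleaned(a,d).
Restrictor triples: (p1,d3,a2)→cleaned(a2,d3) ✗  (p2,d2,a1)→cleaned(a1,d2) ✓  (p2,d2,a3)→cleaned(a3,d2) ✓  (p2,d3,a3)→cleaned(a3,d3) ✓  (p3,d3,a3)→cleaned(a3,d3) ✓  (p4,d1,a2)→cleaned(a2,d1) ✓
Counterexample: (p1,d3,a2) — cleaned(a2,d3) does not hold.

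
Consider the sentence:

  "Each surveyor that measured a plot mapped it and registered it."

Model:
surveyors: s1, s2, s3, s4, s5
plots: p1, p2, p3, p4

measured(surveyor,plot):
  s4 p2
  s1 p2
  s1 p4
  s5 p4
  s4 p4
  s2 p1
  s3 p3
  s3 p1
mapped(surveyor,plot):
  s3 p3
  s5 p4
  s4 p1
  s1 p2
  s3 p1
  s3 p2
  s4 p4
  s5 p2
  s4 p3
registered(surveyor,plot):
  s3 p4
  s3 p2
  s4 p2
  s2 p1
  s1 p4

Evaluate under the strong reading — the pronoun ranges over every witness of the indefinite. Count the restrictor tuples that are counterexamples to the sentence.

8

"it" takes "a plot" as antecedent — a donkey pronoun bound across the clause boundary.
Strong reading: for every (s,p) with measured(s,p), mapped(s,p) ∧ registered(s,p).
Restrictor pairs: (s1,p2) ✗  (s1,p4) ✗  (s2,p1) ✗  (s3,p1) ✗  (s3,p3) ✗  (s4,p2) ✗  (s4,p4) ✗  (s5,p4) ✗
Counterexamples (restrictor pairs failing the scope): 8.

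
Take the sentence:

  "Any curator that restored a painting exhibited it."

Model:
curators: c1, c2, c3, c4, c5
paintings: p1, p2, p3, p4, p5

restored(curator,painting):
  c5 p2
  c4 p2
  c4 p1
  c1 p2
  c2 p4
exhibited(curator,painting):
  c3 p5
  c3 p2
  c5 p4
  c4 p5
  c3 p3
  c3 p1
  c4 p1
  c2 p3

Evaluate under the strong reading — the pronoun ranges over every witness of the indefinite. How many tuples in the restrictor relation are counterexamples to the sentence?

4

"it" takes "a painting" as antecedent — a donkey pronoun bound across the clause boundary.
Strong reading: for every (c,p) with restored(c,p), exhibited(c,p).
Restrictor pairs: (c1,p2) ✗  (c2,p4) ✗  (c4,p1) ✓  (c4,p2) ✗  (c5,p2) ✗
Counterexamples (restrictor pairs failing the scope): 4.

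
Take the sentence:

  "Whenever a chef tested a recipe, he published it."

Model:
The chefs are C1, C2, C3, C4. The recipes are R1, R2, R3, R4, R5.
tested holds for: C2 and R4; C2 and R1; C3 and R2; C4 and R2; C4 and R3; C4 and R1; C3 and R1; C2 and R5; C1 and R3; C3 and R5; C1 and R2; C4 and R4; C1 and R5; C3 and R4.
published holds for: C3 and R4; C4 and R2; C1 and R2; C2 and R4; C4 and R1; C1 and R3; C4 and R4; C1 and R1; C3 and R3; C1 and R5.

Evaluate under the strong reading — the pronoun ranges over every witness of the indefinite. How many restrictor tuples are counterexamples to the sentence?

6

"it" takes "a recipe" as antecedent — a donkey pronoun bound across the clause boundary.
Strong reading: for every (c,r) with tested(c,r), published(c,r).
Restrictor pairs: (C1,R2) ✓  (C1,R3) ✓  (C1,R5) ✓  (C2,R1) ✗  (C2,R4) ✓  (C2,R5) ✗  (C3,R1) ✗  (C3,R2) ✗  (C3,R4) ✓  (C3,R5) ✗  (C4,R1) ✓  (C4,R2) ✓  (C4,R3) ✗  (C4,R4) ✓
Counterexamples (restrictor pairs failing the scope): 6.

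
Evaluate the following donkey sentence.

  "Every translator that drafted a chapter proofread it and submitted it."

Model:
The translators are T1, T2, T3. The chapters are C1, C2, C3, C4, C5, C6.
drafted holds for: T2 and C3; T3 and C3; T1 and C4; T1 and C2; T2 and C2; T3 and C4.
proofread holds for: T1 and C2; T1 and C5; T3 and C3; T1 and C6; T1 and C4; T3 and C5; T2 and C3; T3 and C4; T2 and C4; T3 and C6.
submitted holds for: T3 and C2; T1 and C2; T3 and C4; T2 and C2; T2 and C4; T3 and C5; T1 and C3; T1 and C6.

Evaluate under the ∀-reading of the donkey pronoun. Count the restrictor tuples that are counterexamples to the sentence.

4

"it" takes "a chapter" as antecedent — a donkey pronoun bound across the clause boundary.
Strong reading: for every (t,c) with drafted(t,c), proofread(t,c) ∧ submitted(t,c).
Restrictor pairs: (T1,C2) ✓  (T1,C4) ✗  (T2,C2) ✗  (T2,C3) ✗  (T3,C3) ✗  (T3,C4) ✓
Counterexamples (restrictor pairs failing the scope): 4.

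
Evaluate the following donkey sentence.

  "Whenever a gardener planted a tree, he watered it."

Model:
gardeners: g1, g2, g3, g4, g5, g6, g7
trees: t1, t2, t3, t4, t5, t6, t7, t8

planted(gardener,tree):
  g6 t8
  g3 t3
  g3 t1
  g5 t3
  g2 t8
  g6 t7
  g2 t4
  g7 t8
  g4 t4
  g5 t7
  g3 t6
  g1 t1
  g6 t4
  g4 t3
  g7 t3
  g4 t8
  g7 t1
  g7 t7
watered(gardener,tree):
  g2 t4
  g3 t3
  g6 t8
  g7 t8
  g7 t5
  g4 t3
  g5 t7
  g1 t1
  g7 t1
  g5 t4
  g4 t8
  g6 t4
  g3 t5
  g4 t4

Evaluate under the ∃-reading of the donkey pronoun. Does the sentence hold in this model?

"it" takes "a tree" as antecedent — a donkey pronoun bound across the clause boundary.
Weak reading: every gardener g with some planted-tree has at least one planted-tree t such that watered(g,t).
Per gardener: g1:✓  g2:✓  g3:✓  g4:✓  g5:✓  g6:✓  g7:✓
Every gardener in the restrictor has a witness.

True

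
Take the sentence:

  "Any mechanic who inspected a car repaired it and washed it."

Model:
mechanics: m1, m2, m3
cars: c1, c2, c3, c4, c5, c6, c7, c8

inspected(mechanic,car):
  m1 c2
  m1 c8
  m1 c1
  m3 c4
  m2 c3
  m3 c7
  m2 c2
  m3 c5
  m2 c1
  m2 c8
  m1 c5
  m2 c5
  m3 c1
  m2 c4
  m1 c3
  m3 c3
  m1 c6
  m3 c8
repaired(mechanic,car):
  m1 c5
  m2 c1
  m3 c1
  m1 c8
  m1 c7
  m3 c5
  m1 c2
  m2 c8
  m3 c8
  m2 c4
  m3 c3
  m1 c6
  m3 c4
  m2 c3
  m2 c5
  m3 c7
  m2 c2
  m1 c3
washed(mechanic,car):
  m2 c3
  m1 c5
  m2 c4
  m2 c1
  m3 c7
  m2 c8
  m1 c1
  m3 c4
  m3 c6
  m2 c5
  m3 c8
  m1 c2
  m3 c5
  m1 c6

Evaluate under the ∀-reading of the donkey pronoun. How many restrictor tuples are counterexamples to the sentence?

"it" takes "a car" as antecedent — a donkey pronoun bound across the clause boundary.
Strong reading: for every (m,c) with inspected(m,c), repaired(m,c) ∧ washed(m,c).
Restrictor pairs: (m1,c1) ✗  (m1,c2) ✓  (m1,c3) ✗  (m1,c5) ✓  (m1,c6) ✓  (m1,c8) ✗  (m2,c1) ✓  (m2,c2) ✗  (m2,c3) ✓  (m2,c4) ✓  (m2,c5) ✓  (m2,c8) ✓  (m3,c1) ✗  (m3,c3) ✗  (m3,c4) ✓  (m3,c5) ✓  (m3,c7) ✓  (m3,c8) ✓
Counterexamples (restrictor pairs failing the scope): 6.

6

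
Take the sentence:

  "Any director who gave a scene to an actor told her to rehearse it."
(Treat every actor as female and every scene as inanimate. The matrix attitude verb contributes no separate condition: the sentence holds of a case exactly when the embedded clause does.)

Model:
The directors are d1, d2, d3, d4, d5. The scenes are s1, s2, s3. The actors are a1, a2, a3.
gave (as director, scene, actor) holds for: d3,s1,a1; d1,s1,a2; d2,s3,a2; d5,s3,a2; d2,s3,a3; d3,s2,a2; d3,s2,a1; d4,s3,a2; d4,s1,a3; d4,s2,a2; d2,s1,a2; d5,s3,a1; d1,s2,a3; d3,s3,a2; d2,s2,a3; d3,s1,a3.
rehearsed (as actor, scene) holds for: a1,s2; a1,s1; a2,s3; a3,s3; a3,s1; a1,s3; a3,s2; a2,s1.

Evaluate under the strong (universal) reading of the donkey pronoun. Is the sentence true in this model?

False

"her" takes "an actor" as antecedent and "it" takes "a scene"; both are donkey pronouns co-varying with the restrictor.
Strong reading: for every (d,s,a) with gave(d,s,a), rehearsed(a,s).
Restrictor triples: (d1,s1,a2)→rehearsed(a2,s1) ✓  (d1,s2,a3)→rehearsed(a3,s2) ✓  (d2,s1,a2)→rehearsed(a2,s1) ✓  (d2,s2,a3)→rehearsed(a3,s2) ✓  (d2,s3,a2)→rehearsed(a2,s3) ✓  (d2,s3,a3)→rehearsed(a3,s3) ✓  (d3,s1,a1)→rehearsed(a1,s1) ✓  (d3,s1,a3)→rehearsed(a3,s1) ✓  (d3,s2,a1)→rehearsed(a1,s2) ✓  (d3,s2,a2)→rehearsed(a2,s2) ✗  (d3,s3,a2)→rehearsed(a2,s3) ✓  (d4,s1,a3)→rehearsed(a3,s1) ✓  (d4,s2,a2)→rehearsed(a2,s2) ✗  (d4,s3,a2)→rehearsed(a2,s3) ✓  (d5,s3,a1)→rehearsed(a1,s3) ✓  (d5,s3,a2)→rehearsed(a2,s3) ✓
Counterexample: (d3,s2,a2) — rehearsed(a2,s2) does not hold.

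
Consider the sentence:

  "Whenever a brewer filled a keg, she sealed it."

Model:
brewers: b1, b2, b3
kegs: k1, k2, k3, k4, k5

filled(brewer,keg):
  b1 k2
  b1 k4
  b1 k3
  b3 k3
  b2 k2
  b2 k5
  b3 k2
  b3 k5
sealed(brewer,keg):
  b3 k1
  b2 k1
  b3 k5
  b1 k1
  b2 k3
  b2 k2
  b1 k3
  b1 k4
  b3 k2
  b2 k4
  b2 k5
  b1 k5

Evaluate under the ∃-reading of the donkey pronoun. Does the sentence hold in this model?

True

"it" takes "a keg" as antecedent — a donkey pronoun bound across the clause boundary.
Weak reading: every brewer b with some filled-keg has at least one filled-keg k such that sealed(b,k).
Per brewer: b1:✓  b2:✓  b3:✓
Every brewer in the restrictor has a witness.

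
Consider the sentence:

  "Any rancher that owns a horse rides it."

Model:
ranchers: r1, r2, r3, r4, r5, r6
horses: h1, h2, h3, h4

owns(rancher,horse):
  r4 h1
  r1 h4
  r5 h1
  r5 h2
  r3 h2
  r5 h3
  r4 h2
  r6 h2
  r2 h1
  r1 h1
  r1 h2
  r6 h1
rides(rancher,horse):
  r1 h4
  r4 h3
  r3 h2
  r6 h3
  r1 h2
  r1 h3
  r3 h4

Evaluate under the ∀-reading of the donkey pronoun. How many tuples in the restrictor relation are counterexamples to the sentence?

"it" takes "a horse" as antecedent — a donkey pronoun bound across the clause boundary.
Strong reading: for every (r,h) with owns(r,h), rides(r,h).
Restrictor pairs: (r1,h1) ✗  (r1,h2) ✓  (r1,h4) ✓  (r2,h1) ✗  (r3,h2) ✓  (r4,h1) ✗  (r4,h2) ✗  (r5,h1) ✗  (r5,h2) ✗  (r5,h3) ✗  (r6,h1) ✗  (r6,h2) ✗
Counterexamples (restrictor pairs failing the scope): 9.

9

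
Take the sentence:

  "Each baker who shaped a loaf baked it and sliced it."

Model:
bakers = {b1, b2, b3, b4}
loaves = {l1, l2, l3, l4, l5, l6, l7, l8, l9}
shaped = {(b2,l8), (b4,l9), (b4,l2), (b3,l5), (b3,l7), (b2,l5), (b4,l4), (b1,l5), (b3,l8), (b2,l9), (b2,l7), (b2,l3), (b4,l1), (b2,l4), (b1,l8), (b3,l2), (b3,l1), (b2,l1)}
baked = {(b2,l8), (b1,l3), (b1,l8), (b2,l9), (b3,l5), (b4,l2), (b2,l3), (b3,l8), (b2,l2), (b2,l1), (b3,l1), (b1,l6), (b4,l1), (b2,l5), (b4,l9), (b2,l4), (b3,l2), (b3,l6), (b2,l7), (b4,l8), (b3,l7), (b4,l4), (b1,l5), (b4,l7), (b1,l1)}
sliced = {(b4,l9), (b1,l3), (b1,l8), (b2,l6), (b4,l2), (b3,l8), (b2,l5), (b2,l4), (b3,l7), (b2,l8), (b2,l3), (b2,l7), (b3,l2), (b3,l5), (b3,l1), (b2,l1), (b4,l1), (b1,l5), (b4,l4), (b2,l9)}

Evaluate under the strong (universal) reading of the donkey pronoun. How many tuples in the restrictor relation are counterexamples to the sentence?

0

"it" takes "a loaf" as antecedent — a donkey pronoun bound across the clause boundary.
Strong reading: for every (b,l) with shaped(b,l), baked(b,l) ∧ sliced(b,l).
Restrictor pairs: (b1,l5) ✓  (b1,l8) ✓  (b2,l1) ✓  (b2,l3) ✓  (b2,l4) ✓  (b2,l5) ✓  (b2,l7) ✓  (b2,l8) ✓  (b2,l9) ✓  (b3,l1) ✓  (b3,l2) ✓  (b3,l5) ✓  (b3,l7) ✓  (b3,l8) ✓  (b4,l1) ✓  (b4,l2) ✓  (b4,l4) ✓  (b4,l9) ✓
Counterexamples (restrictor pairs failing the scope): 0.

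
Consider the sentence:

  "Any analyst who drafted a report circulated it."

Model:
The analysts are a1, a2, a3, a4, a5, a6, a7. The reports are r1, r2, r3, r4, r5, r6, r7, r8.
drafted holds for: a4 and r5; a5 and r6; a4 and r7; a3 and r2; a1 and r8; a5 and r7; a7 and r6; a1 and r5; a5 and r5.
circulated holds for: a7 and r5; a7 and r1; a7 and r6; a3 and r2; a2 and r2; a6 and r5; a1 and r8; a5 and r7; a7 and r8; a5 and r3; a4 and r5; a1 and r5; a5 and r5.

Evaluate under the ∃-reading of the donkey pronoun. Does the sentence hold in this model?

"it" takes "a report" as antecedent — a donkey pronoun bound across the clause boundary.
Weak reading: every analyst a with some drafted-report has at least one drafted-report r such that circulated(a,r).
Per analyst: a1:✓  a3:✓  a4:✓  a5:✓  a7:✓
Every analyst in the restrictor has a witness.

True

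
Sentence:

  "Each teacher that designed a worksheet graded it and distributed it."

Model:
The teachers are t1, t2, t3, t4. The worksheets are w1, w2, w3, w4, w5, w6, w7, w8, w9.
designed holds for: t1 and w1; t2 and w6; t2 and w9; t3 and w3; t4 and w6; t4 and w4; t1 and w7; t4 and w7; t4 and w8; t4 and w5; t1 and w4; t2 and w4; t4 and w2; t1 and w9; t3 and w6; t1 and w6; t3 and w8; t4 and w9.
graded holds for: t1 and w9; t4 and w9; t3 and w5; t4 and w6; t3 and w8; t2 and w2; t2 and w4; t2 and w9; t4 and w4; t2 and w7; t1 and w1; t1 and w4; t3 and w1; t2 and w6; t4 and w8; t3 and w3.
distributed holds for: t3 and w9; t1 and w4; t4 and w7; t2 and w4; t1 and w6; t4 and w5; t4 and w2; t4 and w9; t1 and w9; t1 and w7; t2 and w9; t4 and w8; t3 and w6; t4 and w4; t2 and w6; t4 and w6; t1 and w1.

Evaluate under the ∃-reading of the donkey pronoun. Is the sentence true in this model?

"it" takes "a worksheet" as antecedent — a donkey pronoun bound across the clause boundary.
Weak reading: every teacher t with some designed-worksheet has at least one designed-worksheet w such that graded(t,w) ∧ distributed(t,w).
Per teacher: t1:✓  t2:✓  t3:✗  t4:✓
t3 has no witness among its designed-worksheets.

False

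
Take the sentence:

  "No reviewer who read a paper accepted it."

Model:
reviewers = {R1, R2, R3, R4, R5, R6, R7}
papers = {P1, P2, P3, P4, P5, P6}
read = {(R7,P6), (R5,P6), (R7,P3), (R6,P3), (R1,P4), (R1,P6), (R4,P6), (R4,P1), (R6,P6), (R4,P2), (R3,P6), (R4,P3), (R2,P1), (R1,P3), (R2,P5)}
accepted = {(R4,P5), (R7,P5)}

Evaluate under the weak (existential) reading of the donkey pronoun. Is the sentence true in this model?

True

"it" takes "a paper" as antecedent — a donkey pronoun bound across the clause boundary.
Truth condition: for no (r,p) with read(r,p) does accepted(r,p) hold.
Restrictor pairs — does the scope hold? (R1,P3):fails  (R1,P4):fails  (R1,P6):fails  (R2,P1):fails  (R2,P5):fails  (R3,P6):fails  (R4,P1):fails  (R4,P2):fails  (R4,P3):fails  (R4,P6):fails  (R5,P6):fails  (R6,P3):fails  (R6,P6):fails  (R7,P3):fails  (R7,P6):fails
Scope holds for no restrictor pair, so the sentence is true.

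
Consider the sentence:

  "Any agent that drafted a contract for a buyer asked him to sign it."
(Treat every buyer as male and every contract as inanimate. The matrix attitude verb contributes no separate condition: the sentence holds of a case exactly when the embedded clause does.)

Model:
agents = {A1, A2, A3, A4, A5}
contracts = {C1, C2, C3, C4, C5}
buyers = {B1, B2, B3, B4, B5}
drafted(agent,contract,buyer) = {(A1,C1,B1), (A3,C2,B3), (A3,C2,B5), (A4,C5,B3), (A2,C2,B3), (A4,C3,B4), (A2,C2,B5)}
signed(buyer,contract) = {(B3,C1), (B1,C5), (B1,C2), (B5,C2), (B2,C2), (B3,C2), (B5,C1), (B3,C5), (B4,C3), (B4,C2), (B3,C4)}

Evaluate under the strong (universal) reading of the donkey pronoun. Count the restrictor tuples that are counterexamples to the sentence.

1

"him" takes "a buyer" as antecedent and "it" takes "a contract"; both are donkey pronouns co-varying with the restrictor.
Strong reading: for every (a,c,b) with drafted(a,c,b), signed(b,c).
Restrictor triples: (A1,C1,B1)→signed(B1,C1) ✗  (A2,C2,B3)→signed(B3,C2) ✓  (A2,C2,B5)→signed(B5,C2) ✓  (A3,C2,B3)→signed(B3,C2) ✓  (A3,C2,B5)→signed(B5,C2) ✓  (A4,C3,B4)→signed(B4,C3) ✓  (A4,C5,B3)→signed(B3,C5) ✓
Counterexamples (restrictor triples failing the scope): 1.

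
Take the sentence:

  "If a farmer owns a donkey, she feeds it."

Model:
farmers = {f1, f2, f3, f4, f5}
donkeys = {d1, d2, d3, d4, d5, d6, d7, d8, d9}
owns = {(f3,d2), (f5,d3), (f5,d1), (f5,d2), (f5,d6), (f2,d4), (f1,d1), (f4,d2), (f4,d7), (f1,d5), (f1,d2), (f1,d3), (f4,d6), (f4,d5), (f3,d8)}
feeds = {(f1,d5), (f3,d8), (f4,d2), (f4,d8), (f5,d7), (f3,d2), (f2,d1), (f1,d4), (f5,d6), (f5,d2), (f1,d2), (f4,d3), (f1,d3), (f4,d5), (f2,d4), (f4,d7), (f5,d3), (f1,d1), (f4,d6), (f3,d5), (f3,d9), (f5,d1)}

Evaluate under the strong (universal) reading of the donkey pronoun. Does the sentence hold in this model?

True

"it" takes "a donkey" as antecedent — a donkey pronoun bound across the clause boundary.
Strong reading: for every (f,d) with owns(f,d), feeds(f,d).
Restrictor pairs: (f1,d1) ✓  (f1,d2) ✓  (f1,d3) ✓  (f1,d5) ✓  (f2,d4) ✓  (f3,d2) ✓  (f3,d8) ✓  (f4,d2) ✓  (f4,d5) ✓  (f4,d6) ✓  (f4,d7) ✓  (f5,d1) ✓  (f5,d2) ✓  (f5,d3) ✓  (f5,d6) ✓
Every restrictor pair satisfies the scope.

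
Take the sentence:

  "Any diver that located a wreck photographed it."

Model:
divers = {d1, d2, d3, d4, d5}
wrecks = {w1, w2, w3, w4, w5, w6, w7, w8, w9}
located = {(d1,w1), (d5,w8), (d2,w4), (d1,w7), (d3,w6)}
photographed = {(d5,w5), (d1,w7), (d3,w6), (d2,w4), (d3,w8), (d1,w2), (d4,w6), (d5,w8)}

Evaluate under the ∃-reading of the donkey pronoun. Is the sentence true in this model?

True

"it" takes "a wreck" as antecedent — a donkey pronoun bound across the clause boundary.
Weak reading: every diver d with some located-wreck has at least one located-wreck w such that photographed(d,w).
Per diver: d1:✓  d2:✓  d3:✓  d5:✓
Every diver in the restrictor has a witness.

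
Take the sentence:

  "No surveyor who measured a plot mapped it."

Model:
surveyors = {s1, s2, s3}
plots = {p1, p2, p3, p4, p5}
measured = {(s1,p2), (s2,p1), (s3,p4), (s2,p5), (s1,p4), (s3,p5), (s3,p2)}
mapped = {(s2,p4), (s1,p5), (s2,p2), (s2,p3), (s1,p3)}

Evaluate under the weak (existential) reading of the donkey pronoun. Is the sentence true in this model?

True

"it" takes "a plot" as antecedent — a donkey pronoun bound across the clause boundary.
Truth condition: for no (s,p) with measured(s,p) does mapped(s,p) hold.
Restrictor pairs — does the scope hold? (s1,p2):fails  (s1,p4):fails  (s2,p1):fails  (s2,p5):fails  (s3,p2):fails  (s3,p4):fails  (s3,p5):fails
Scope holds for no restrictor pair, so the sentence is true.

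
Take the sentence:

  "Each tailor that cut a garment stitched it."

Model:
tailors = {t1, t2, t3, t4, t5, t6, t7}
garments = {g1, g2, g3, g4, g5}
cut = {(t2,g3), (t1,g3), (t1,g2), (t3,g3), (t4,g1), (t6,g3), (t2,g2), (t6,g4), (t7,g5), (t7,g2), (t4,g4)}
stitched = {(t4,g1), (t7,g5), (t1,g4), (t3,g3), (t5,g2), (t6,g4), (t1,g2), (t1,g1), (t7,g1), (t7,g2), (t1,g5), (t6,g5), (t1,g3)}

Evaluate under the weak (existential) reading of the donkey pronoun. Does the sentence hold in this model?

False

"it" takes "a garment" as antecedent — a donkey pronoun bound across the clause boundary.
Weak reading: every tailor t with some cut-garment has at least one cut-garment g such that stitched(t,g).
Per tailor: t1:✓  t2:✗  t3:✓  t4:✓  t6:✓  t7:✓
t2 has no witness among its cut-garments.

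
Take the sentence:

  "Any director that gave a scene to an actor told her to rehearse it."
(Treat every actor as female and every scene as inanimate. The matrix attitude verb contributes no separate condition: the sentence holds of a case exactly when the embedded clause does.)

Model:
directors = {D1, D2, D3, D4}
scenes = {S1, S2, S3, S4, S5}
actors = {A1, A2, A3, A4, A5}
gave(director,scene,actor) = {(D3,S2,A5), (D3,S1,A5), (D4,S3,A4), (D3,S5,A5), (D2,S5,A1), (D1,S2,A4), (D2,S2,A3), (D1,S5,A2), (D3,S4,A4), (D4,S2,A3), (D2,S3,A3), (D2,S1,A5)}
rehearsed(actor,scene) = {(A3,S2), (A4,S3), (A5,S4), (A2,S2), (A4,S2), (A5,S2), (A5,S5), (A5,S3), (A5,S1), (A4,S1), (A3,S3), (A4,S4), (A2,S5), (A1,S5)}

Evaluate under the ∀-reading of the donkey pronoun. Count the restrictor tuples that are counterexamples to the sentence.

0

"her" takes "an actor" as antecedent and "it" takes "a scene"; both are donkey pronouns co-varying with the restrictor.
Strong reading: for every (d,s,a) with gave(d,s,a), rehearsed(a,s).
Restrictor triples: (D1,S2,A4)→rehearsed(A4,S2) ✓  (D1,S5,A2)→rehearsed(A2,S5) ✓  (D2,S1,A5)→rehearsed(A5,S1) ✓  (D2,S2,A3)→rehearsed(A3,S2) ✓  (D2,S3,A3)→rehearsed(A3,S3) ✓  (D2,S5,A1)→rehearsed(A1,S5) ✓  (D3,S1,A5)→rehearsed(A5,S1) ✓  (D3,S2,A5)→rehearsed(A5,S2) ✓  (D3,S4,A4)→rehearsed(A4,S4) ✓  (D3,S5,A5)→rehearsed(A5,S5) ✓  (D4,S2,A3)→rehearsed(A3,S2) ✓  (D4,S3,A4)→rehearsed(A4,S3) ✓
Counterexamples (restrictor triples failing the scope): 0.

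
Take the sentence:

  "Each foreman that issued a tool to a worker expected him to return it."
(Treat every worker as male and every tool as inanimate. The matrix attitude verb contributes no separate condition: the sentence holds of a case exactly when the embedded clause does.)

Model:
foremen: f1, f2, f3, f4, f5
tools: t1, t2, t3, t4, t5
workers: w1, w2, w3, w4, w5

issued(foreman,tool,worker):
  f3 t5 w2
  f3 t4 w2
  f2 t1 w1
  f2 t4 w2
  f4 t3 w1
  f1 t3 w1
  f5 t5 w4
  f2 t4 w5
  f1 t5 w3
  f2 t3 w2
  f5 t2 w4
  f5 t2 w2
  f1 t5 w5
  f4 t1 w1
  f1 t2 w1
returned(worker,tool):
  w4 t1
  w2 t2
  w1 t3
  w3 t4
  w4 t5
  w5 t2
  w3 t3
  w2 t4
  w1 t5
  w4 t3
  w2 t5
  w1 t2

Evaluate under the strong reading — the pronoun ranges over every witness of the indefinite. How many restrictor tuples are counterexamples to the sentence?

7

"him" takes "a worker" as antecedent and "it" takes "a tool"; both are donkey pronouns co-varying with the restrictor.
Strong reading: for every (f,t,w) with issued(f,t,w), returned(w,t).
Restrictor triples: (f1,t2,w1)→returned(w1,t2) ✓  (f1,t3,w1)→returned(w1,t3) ✓  (f1,t5,w3)→returned(w3,t5) ✗  (f1,t5,w5)→returned(w5,t5) ✗  (f2,t1,w1)→returned(w1,t1) ✗  (f2,t3,w2)→returned(w2,t3) ✗  (f2,t4,w2)→returned(w2,t4) ✓  (f2,t4,w5)→returned(w5,t4) ✗  (f3,t4,w2)→returned(w2,t4) ✓  (f3,t5,w2)→returned(w2,t5) ✓  (f4,t1,w1)→returned(w1,t1) ✗  (f4,t3,w1)→returned(w1,t3) ✓  (f5,t2,w2)→returned(w2,t2) ✓  (f5,t2,w4)→returned(w4,t2) ✗  (f5,t5,w4)→returned(w4,t5) ✓
Counterexamples (restrictor triples failing the scope): 7.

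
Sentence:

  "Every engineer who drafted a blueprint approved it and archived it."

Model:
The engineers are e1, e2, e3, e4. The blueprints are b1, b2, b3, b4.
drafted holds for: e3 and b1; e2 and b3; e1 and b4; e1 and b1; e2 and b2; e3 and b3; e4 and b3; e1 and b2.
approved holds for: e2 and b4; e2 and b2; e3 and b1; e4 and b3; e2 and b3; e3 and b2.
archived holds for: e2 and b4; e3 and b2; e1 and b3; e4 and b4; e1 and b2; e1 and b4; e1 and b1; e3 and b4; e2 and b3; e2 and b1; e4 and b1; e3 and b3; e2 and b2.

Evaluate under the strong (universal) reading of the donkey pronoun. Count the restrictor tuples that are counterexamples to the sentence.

"it" takes "a blueprint" as antecedent — a donkey pronoun bound across the clause boundary.
Strong reading: for every (e,b) with drafted(e,b), approved(e,b) ∧ archived(e,b).
Restrictor pairs: (e1,b1) ✗  (e1,b2) ✗  (e1,b4) ✗  (e2,b2) ✓  (e2,b3) ✓  (e3,b1) ✗  (e3,b3) ✗  (e4,b3) ✗
Counterexamples (restrictor pairs failing the scope): 6.

6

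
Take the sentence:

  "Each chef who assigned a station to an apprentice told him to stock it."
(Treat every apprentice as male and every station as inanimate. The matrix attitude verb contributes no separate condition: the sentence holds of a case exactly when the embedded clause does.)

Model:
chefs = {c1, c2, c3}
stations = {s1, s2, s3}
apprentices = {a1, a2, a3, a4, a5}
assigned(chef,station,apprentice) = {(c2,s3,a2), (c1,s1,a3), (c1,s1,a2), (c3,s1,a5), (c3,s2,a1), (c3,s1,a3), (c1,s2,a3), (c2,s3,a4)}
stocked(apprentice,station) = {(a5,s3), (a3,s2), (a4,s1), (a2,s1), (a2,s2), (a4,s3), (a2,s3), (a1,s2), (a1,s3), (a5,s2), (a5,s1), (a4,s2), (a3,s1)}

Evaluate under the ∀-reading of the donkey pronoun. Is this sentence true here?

True

"him" takes "an apprentice" as antecedent and "it" takes "a station"; both are donkey pronouns co-varying with the restrictor.
Strong reading: for every (c,s,a) with assigned(c,s,a), stocked(a,s).
Restrictor triples: (c1,s1,a2)→stocked(a2,s1) ✓  (c1,s1,a3)→stocked(a3,s1) ✓  (c1,s2,a3)→stocked(a3,s2) ✓  (c2,s3,a2)→stocked(a2,s3) ✓  (c2,s3,a4)→stocked(a4,s3) ✓  (c3,s1,a3)→stocked(a3,s1) ✓  (c3,s1,a5)→stocked(a5,s1) ✓  (c3,s2,a1)→stocked(a1,s2) ✓
Every restrictor triple satisfies the scope.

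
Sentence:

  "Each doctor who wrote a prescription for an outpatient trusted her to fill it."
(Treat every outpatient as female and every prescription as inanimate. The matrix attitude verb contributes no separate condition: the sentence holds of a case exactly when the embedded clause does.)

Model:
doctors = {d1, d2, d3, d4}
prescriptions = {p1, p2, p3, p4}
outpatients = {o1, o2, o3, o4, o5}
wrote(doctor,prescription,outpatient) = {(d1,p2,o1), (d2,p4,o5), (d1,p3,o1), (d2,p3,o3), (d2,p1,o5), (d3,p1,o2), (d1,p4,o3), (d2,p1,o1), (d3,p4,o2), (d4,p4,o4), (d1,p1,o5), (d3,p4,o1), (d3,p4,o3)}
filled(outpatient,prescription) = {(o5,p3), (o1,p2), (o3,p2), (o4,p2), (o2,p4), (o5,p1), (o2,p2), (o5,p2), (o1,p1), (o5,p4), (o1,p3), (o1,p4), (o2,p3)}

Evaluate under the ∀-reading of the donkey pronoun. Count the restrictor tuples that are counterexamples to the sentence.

5

"her" takes "an outpatient" as antecedent and "it" takes "a prescription"; both are donkey pronouns co-varying with the restrictor.
Strong reading: for every (d,p,o) with wrote(d,p,o), filled(o,p).
Restrictor triples: (d1,p1,o5)→filled(o5,p1) ✓  (d1,p2,o1)→filled(o1,p2) ✓  (d1,p3,o1)→filled(o1,p3) ✓  (d1,p4,o3)→filled(o3,p4) ✗  (d2,p1,o1)→filled(o1,p1) ✓  (d2,p1,o5)→filled(o5,p1) ✓  (d2,p3,o3)→filled(o3,p3) ✗  (d2,p4,o5)→filled(o5,p4) ✓  (d3,p1,o2)→filled(o2,p1) ✗  (d3,p4,o1)→filled(o1,p4) ✓  (d3,p4,o2)→filled(o2,p4) ✓  (d3,p4,o3)→filled(o3,p4) ✗  (d4,p4,o4)→filled(o4,p4) ✗
Counterexamples (restrictor triples failing the scope): 5.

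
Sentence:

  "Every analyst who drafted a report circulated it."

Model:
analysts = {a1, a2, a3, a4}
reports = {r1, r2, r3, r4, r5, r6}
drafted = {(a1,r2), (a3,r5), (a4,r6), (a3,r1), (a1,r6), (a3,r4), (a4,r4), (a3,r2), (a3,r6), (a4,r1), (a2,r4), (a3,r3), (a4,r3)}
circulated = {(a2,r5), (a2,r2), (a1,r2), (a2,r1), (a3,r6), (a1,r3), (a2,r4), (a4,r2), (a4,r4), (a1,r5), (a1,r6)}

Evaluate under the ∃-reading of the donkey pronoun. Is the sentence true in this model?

"it" takes "a report" as antecedent — a donkey pronoun bound across the clause boundary.
Weak reading: every analyst a with some drafted-report has at least one drafted-report r such that circulated(a,r).
Per analyst: a1:✓  a2:✓  a3:✓  a4:✓
Every analyst in the restrictor has a witness.

True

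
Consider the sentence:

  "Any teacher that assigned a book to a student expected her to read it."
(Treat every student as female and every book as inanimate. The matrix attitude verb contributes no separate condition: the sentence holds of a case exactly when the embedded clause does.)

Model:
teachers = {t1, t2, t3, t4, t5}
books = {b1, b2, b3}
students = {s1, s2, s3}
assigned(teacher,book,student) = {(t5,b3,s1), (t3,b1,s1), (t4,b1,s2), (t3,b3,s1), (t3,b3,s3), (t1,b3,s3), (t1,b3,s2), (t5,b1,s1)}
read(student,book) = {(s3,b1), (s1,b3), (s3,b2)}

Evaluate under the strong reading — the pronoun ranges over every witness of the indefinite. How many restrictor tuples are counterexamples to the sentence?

"her" takes "a student" as antecedent and "it" takes "a book"; both are donkey pronouns co-varying with the restrictor.
Strong reading: for every (t,b,s) with assigned(t,b,s), read(s,b).
Restrictor triples: (t1,b3,s2)→read(s2,b3) ✗  (t1,b3,s3)→read(s3,b3) ✗  (t3,b1,s1)→read(s1,b1) ✗  (t3,b3,s1)→read(s1,b3) ✓  (t3,b3,s3)→read(s3,b3) ✗  (t4,b1,s2)→read(s2,b1) ✗  (t5,b1,s1)→read(s1,b1) ✗  (t5,b3,s1)→read(s1,b3) ✓
Counterexamples (restrictor triples failing the scope): 6.

6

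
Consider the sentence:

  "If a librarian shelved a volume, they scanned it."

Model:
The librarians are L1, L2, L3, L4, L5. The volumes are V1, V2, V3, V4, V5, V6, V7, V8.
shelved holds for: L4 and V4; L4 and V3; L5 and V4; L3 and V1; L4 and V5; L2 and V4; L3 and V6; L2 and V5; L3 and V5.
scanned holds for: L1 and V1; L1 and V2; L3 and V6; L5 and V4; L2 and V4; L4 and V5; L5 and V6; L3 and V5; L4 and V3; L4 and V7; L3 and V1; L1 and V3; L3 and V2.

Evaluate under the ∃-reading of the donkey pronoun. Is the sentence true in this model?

True

"it" takes "a volume" as antecedent — a donkey pronoun bound across the clause boundary.
Weak reading: every librarian l with some shelved-volume has at least one shelved-volume v such that scanned(l,v).
Per librarian: L2:✓  L3:✓  L4:✓  L5:✓
Every librarian in the restrictor has a witness.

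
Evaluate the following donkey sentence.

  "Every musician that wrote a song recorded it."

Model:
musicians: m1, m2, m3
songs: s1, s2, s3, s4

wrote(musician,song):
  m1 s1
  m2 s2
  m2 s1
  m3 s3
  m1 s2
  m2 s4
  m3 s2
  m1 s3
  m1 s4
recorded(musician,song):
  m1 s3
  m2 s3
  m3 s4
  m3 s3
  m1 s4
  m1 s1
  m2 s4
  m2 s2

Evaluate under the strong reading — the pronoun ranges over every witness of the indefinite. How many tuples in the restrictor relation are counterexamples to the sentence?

3

"it" takes "a song" as antecedent — a donkey pronoun bound across the clause boundary.
Strong reading: for every (m,s) with wrote(m,s), recorded(m,s).
Restrictor pairs: (m1,s1) ✓  (m1,s2) ✗  (m1,s3) ✓  (m1,s4) ✓  (m2,s1) ✗  (m2,s2) ✓  (m2,s4) ✓  (m3,s2) ✗  (m3,s3) ✓
Counterexamples (restrictor pairs failing the scope): 3.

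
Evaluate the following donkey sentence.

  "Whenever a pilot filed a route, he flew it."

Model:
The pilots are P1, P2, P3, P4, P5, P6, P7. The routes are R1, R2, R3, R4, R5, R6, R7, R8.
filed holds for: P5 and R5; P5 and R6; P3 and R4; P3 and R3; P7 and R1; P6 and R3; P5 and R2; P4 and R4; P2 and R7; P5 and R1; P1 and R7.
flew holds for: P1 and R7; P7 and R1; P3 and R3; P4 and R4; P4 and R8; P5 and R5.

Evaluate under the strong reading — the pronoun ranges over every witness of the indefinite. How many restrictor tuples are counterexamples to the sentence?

"it" takes "a route" as antecedent — a donkey pronoun bound across the clause boundary.
Strong reading: for every (p,r) with filed(p,r), flew(p,r).
Restrictor pairs: (P1,R7) ✓  (P2,R7) ✗  (P3,R3) ✓  (P3,R4) ✗  (P4,R4) ✓  (P5,R1) ✗  (P5,R2) ✗  (P5,R5) ✓  (P5,R6) ✗  (P6,R3) ✗  (P7,R1) ✓
Counterexamples (restrictor pairs failing the scope): 6.

6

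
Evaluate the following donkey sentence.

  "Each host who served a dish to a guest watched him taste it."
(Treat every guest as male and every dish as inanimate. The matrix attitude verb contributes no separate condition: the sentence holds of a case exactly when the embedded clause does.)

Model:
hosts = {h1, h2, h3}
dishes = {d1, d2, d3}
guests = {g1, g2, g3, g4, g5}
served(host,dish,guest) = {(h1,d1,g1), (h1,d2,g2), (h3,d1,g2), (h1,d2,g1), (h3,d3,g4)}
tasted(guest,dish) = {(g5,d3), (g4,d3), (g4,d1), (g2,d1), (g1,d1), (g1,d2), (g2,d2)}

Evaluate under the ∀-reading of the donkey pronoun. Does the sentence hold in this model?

"him" takes "a guest" as antecedent and "it" takes "a dish"; both are donkey pronouns co-varying with the restrictor.
Strong reading: for every (h,d,g) with served(h,d,g), tasted(g,d).
Restrictor triples: (h1,d1,g1)→tasted(g1,d1) ✓  (h1,d2,g1)→tasted(g1,d2) ✓  (h1,d2,g2)→tasted(g2,d2) ✓  (h3,d1,g2)→tasted(g2,d1) ✓  (h3,d3,g4)→tasted(g4,d3) ✓
Every restrictor triple satisfies the scope.

True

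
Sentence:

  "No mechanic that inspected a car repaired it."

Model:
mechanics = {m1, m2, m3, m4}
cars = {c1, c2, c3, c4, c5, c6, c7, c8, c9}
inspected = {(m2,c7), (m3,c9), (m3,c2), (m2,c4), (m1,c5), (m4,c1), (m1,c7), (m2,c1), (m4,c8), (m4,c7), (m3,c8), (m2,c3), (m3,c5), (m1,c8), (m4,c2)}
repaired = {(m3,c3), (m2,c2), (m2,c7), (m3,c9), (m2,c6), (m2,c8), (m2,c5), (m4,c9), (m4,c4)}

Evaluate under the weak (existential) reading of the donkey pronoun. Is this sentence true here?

"it" takes "a car" as antecedent — a donkey pronoun bound across the clause boundary.
Truth condition: for no (m,c) with inspected(m,c) does repaired(m,c) hold.
Restrictor pairs — does the scope hold? (m1,c5):fails  (m1,c7):fails  (m1,c8):fails  (m2,c1):fails  (m2,c3):fails  (m2,c4):fails  (m2,c7):holds  (m3,c2):fails  (m3,c5):fails  (m3,c8):fails  (m3,c9):holds  (m4,c1):fails  (m4,c2):fails  (m4,c7):fails  (m4,c8):fails
Scope holds for 2 pair(s), so the sentence is false.

False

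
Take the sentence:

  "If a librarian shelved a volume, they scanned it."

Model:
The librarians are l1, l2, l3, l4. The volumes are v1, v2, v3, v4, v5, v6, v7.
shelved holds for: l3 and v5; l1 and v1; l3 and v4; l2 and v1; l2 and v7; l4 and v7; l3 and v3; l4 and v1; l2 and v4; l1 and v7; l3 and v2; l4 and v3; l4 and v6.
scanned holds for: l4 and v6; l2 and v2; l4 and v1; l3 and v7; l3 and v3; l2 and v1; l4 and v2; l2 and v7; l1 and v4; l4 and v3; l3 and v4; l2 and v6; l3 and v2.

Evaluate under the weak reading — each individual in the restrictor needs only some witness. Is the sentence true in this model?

False

"it" takes "a volume" as antecedent — a donkey pronoun bound across the clause boundary.
Weak reading: every librarian l with some shelved-volume has at least one shelved-volume v such that scanned(l,v).
Per librarian: l1:✗  l2:✓  l3:✓  l4:✓
l1 has no witness among its shelved-volumes.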